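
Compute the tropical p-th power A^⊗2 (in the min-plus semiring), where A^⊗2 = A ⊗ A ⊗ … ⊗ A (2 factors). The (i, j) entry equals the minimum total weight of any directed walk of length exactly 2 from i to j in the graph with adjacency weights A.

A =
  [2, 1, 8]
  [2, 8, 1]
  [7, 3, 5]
A^⊗2 =
  [3, 3, 2]
  [4, 3, 6]
  [5, 8, 4]

Each entry (A^⊗2)_ij equals the minimum over all length-2 walks i = v_0 → v_1 → … → v_2 = j of Σ_t A[v_t][v_{t+1}]. For example, for (i, j) = (0, 2) we minimise over 3 possible intermediate vertex sequences; the minimum is 2, attained along the walk 0 → 1 → 2.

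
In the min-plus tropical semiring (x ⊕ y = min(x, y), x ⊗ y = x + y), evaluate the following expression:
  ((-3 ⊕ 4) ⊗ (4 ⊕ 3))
((-3 ⊕ 4) ⊗ (4 ⊕ 3)) = 0

Expand innermost to outermost. Recall ⊕ takes the minimum of its arguments and ⊗ takes their sum. Working out the expression ((-3 ⊕ 4) ⊗ (4 ⊕ 3)) gives 0.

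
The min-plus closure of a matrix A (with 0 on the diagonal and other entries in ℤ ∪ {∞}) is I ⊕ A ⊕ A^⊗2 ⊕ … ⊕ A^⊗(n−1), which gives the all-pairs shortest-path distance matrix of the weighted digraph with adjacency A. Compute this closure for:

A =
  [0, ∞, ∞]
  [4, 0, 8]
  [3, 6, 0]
Closure =
  [0, ∞, ∞]
  [4, 0, 8]
  [3, 6, 0]

This is the Floyd-Warshall all-pairs shortest-path computation. For each intermediate vertex k = 0, 1, …, 2, update dist[i][j] ← min(dist[i][j], dist[i][k] + dist[k][j]). The final matrix gives, for each (i, j), the minimum total weight of any directed path from i to j (possibly empty when i = j).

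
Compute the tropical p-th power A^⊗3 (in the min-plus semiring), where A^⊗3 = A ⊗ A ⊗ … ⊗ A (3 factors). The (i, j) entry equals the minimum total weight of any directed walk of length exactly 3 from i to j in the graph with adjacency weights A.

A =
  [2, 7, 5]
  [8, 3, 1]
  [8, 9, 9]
A^⊗3 =
  [6, 11, 9]
  [11, 9, 7]
  [12, 15, 13]

Each entry (A^⊗3)_ij equals the minimum over all length-3 walks i = v_0 → v_1 → … → v_3 = j of Σ_t A[v_t][v_{t+1}]. For example, for (i, j) = (0, 2) we minimise over 9 possible intermediate vertex sequences; the minimum is 9, attained along the walk 0 → 0 → 0 → 2.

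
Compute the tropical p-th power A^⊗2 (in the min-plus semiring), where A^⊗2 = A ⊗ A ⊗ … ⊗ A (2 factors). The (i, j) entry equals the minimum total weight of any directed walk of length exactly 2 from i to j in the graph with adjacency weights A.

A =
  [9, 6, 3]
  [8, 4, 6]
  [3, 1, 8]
A^⊗2 =
  [6, 4, 11]
  [9, 7, 10]
  [9, 5, 6]

Each entry (A^⊗2)_ij equals the minimum over all length-2 walks i = v_0 → v_1 → … → v_2 = j of Σ_t A[v_t][v_{t+1}]. For example, for (i, j) = (0, 2) we minimise over 3 possible intermediate vertex sequences; the minimum is 11, attained along the walk 0 → 2 → 2.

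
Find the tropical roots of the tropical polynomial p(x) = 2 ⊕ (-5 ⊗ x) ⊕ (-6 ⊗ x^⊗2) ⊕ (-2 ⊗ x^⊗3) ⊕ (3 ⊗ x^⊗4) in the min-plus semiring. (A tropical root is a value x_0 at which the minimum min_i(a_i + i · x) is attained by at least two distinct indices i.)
Roots: {-5, -4, 1, 7}

Each tropical root is a break point of the lower envelope of the lines y = a_i + i · x (there are 5 lines, with slopes 0, 1, ..., 4). Only the lines that attain the minimum somewhere contribute to roots; other lines are dominated. Here the surviving (envelope) indices are i = 4, i = 3, i = 2, i = 1, i = 0.
Intersections between consecutive envelope lines give the roots: for adjacent envelope indices i < j the intersection is x = (a_i − a_j) / (j − i). Reading off the sorted break points: {-5, -4, 1, 7}.
Verification: at each break x_0, at least two indices attain the minimum of min_i(a_i + i · x_0).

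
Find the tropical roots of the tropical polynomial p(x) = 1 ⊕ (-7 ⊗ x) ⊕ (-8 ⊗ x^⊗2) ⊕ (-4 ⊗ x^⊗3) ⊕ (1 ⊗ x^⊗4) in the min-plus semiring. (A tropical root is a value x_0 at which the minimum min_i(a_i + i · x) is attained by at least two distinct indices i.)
Roots: {-5, -4, 1, 8}

Each tropical root is a break point of the lower envelope of the lines y = a_i + i · x (there are 5 lines, with slopes 0, 1, ..., 4). Only the lines that attain the minimum somewhere contribute to roots; other lines are dominated. Here the surviving (envelope) indices are i = 4, i = 3, i = 2, i = 1, i = 0.
Intersections between consecutive envelope lines give the roots: for adjacent envelope indices i < j the intersection is x = (a_i − a_j) / (j − i). Reading off the sorted break points: {-5, -4, 1, 8}.
Verification: at each break x_0, at least two indices attain the minimum of min_i(a_i + i · x_0).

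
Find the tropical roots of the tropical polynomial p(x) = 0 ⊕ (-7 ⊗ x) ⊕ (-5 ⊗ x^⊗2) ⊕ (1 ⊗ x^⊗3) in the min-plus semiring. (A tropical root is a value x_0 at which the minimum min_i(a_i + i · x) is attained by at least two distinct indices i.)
Roots: {-6, -2, 7}

Each tropical root is a break point of the lower envelope of the lines y = a_i + i · x (there are 4 lines, with slopes 0, 1, ..., 3). Only the lines that attain the minimum somewhere contribute to roots; other lines are dominated. Here the surviving (envelope) indices are i = 3, i = 2, i = 1, i = 0.
Intersections between consecutive envelope lines give the roots: for adjacent envelope indices i < j the intersection is x = (a_i − a_j) / (j − i). Reading off the sorted break points: {-6, -2, 7}.
Verification: at each break x_0, at least two indices attain the minimum of min_i(a_i + i · x_0).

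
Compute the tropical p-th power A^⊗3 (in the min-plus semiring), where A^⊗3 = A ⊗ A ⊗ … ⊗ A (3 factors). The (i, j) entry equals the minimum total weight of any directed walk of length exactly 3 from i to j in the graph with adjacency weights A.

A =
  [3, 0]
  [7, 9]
A^⊗3 =
  [9, 6]
  [13, 10]

Each entry (A^⊗3)_ij equals the minimum over all length-3 walks i = v_0 → v_1 → … → v_3 = j of Σ_t A[v_t][v_{t+1}]. For example, for (i, j) = (0, 1) we minimise over 4 possible intermediate vertex sequences; the minimum is 6, attained along the walk 0 → 0 → 0 → 1.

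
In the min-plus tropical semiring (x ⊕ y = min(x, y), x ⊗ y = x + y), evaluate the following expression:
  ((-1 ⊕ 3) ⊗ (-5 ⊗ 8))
((-1 ⊕ 3) ⊗ (-5 ⊗ 8)) = 2

Expand innermost to outermost. Recall ⊕ takes the minimum of its arguments and ⊗ takes their sum. Working out the expression ((-1 ⊕ 3) ⊗ (-5 ⊗ 8)) gives 2.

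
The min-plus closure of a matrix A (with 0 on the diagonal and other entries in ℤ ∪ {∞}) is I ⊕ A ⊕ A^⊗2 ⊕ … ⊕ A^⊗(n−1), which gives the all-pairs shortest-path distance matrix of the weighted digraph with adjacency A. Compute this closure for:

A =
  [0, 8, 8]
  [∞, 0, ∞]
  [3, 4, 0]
Closure =
  [0, 8, 8]
  [∞, 0, ∞]
  [3, 4, 0]

This is the Floyd-Warshall all-pairs shortest-path computation. For each intermediate vertex k = 0, 1, …, 2, update dist[i][j] ← min(dist[i][j], dist[i][k] + dist[k][j]). The final matrix gives, for each (i, j), the minimum total weight of any directed path from i to j (possibly empty when i = j).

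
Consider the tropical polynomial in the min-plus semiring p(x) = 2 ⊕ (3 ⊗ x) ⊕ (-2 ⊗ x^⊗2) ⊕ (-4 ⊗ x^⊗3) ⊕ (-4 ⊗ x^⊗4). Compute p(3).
p(3) = 2

A tropical monomial a ⊗ x^⊗i evaluates to a + i · x. Evaluating each term at x = 3:
  Term 0 contributes 2 + 0 · 3 = 2
  Term 1 contributes 3 + 1 · 3 = 6
  Term 2 contributes -2 + 2 · 3 = 4
  Term 3 contributes -4 + 3 · 3 = 5
  Term 4 contributes -4 + 4 · 3 = 8
p(3) = ⊕ of these = min[2, 6, 4, 5, 8] = 2.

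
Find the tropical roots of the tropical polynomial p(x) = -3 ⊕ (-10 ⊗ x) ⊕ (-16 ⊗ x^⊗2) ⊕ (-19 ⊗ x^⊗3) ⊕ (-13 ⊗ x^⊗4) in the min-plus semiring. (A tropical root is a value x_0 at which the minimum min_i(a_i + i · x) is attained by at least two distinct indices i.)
Roots: {-6, 3, 6, 7}

Each tropical root is a break point of the lower envelope of the lines y = a_i + i · x (there are 5 lines, with slopes 0, 1, ..., 4). Only the lines that attain the minimum somewhere contribute to roots; other lines are dominated. Here the surviving (envelope) indices are i = 4, i = 3, i = 2, i = 1, i = 0.
Intersections between consecutive envelope lines give the roots: for adjacent envelope indices i < j the intersection is x = (a_i − a_j) / (j − i). Reading off the sorted break points: {-6, 3, 6, 7}.
Verification: at each break x_0, at least two indices attain the minimum of min_i(a_i + i · x_0).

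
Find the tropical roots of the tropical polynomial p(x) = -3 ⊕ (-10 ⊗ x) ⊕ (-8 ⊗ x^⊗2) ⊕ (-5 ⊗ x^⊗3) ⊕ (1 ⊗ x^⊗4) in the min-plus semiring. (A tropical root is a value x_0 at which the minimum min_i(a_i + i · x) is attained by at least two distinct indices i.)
Roots: {-6, -3, -2, 7}

Each tropical root is a break point of the lower envelope of the lines y = a_i + i · x (there are 5 lines, with slopes 0, 1, ..., 4). Only the lines that attain the minimum somewhere contribute to roots; other lines are dominated. Here the surviving (envelope) indices are i = 4, i = 3, i = 2, i = 1, i = 0.
Intersections between consecutive envelope lines give the roots: for adjacent envelope indices i < j the intersection is x = (a_i − a_j) / (j − i). Reading off the sorted break points: {-6, -3, -2, 7}.
Verification: at each break x_0, at least two indices attain the minimum of min_i(a_i + i · x_0).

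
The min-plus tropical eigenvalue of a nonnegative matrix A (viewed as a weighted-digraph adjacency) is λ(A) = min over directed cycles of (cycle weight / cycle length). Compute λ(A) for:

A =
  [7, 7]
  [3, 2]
λ(A) = 2

Enumerate directed cycles and compute their means (weight / length). Sample:
  cycle 0 → 0: weight = 7, length = 1, mean = 7/1 ≈ 7.000
  cycle 1 → 1: weight = 2, length = 1, mean = 2/1 ≈ 2.000
  cycle 0 → 1 → 0: weight = 10, length = 2, mean = 10/2 ≈ 5.000
  cycle 1 → 0 → 1: weight = 10, length = 2, mean = 10/2 ≈ 5.000
Minimum mean = 2.000, attained e.g. along the cycle 1 → 1 with weight 2 and length 1. So λ(A) = 2/1 = 2.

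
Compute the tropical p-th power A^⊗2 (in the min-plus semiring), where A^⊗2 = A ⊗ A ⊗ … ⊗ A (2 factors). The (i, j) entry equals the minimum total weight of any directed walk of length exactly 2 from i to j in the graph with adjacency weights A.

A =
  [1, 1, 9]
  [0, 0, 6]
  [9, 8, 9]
A^⊗2 =
  [1, 1, 7]
  [0, 0, 6]
  [8, 8, 14]

Each entry (A^⊗2)_ij equals the minimum over all length-2 walks i = v_0 → v_1 → … → v_2 = j of Σ_t A[v_t][v_{t+1}]. For example, for (i, j) = (0, 2) we minimise over 3 possible intermediate vertex sequences; the minimum is 7, attained along the walk 0 → 1 → 2.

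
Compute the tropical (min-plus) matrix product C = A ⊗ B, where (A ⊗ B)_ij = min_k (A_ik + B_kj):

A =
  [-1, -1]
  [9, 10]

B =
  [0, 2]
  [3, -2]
A ⊗ B =
  [-1, -3]
  [9, 8]

Apply the min-plus product entry-by-entry:
  C[0][0] = min over k of (A[0][0] + B[0][0] = -1 + 0 = -1, A[0][1] + B[1][0] = -1 + 3 = 2) = -1 (attained at k = 0)
  C[0][1] = min over k of (A[0][0] + B[0][1] = -1 + 2 = 1, A[0][1] + B[1][1] = -1 + -2 = -3) = -3 (attained at k = 1)
  C[1][0] = min over k of (A[1][0] + B[0][0] = 9 + 0 = 9, A[1][1] + B[1][0] = 10 + 3 = 13) = 9 (attained at k = 0)
  C[1][1] = min over k of (A[1][0] + B[0][1] = 9 + 2 = 11, A[1][1] + B[1][1] = 10 + -2 = 8) = 8 (attained at k = 1)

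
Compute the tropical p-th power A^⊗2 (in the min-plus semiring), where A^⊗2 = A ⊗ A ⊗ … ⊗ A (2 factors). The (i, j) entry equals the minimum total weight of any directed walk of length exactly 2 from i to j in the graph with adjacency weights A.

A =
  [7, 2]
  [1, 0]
A^⊗2 =
  [3, 2]
  [1, 0]

Each entry (A^⊗2)_ij equals the minimum over all length-2 walks i = v_0 → v_1 → … → v_2 = j of Σ_t A[v_t][v_{t+1}]. For example, for (i, j) = (0, 1) we minimise over 2 possible intermediate vertex sequences; the minimum is 2, attained along the walk 0 → 1 → 1.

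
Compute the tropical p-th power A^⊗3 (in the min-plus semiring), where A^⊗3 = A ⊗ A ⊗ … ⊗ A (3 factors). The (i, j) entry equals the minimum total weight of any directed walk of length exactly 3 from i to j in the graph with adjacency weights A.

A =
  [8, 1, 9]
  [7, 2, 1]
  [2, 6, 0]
A^⊗3 =
  [4, 5, 2]
  [3, 4, 1]
  [2, 3, 0]

Each entry (A^⊗3)_ij equals the minimum over all length-3 walks i = v_0 → v_1 → … → v_3 = j of Σ_t A[v_t][v_{t+1}]. For example, for (i, j) = (0, 2) we minimise over 9 possible intermediate vertex sequences; the minimum is 2, attained along the walk 0 → 1 → 2 → 2.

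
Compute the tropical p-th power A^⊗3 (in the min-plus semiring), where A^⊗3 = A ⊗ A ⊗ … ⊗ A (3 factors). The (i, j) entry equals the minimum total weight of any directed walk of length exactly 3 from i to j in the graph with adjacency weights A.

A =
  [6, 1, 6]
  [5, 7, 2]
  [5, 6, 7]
A^⊗3 =
  [8, 7, 9]
  [11, 8, 8]
  [11, 12, 8]

Each entry (A^⊗3)_ij equals the minimum over all length-3 walks i = v_0 → v_1 → … → v_3 = j of Σ_t A[v_t][v_{t+1}]. For example, for (i, j) = (0, 2) we minimise over 9 possible intermediate vertex sequences; the minimum is 9, attained along the walk 0 → 0 → 1 → 2.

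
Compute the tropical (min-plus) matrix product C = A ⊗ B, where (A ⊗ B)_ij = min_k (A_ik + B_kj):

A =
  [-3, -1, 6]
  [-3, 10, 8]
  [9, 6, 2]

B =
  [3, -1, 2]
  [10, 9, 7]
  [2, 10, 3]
A ⊗ B =
  [0, -4, -1]
  [0, -4, -1]
  [4, 8, 5]

Apply the min-plus product entry-by-entry:
  C[0][0] = min over k of (A[0][0] + B[0][0] = -3 + 3 = 0, A[0][1] + B[1][0] = -1 + 10 = 9, A[0][2] + B[2][0] = 6 + 2 = 8) = 0 (attained at k = 0)
  C[0][1] = min over k of (A[0][0] + B[0][1] = -3 + -1 = -4, A[0][1] + B[1][1] = -1 + 9 = 8, A[0][2] + B[2][1] = 6 + 10 = 16) = -4 (attained at k = 0)
  C[0][2] = min over k of (A[0][0] + B[0][2] = -3 + 2 = -1, A[0][1] + B[1][2] = -1 + 7 = 6, A[0][2] + B[2][2] = 6 + 3 = 9) = -1 (attained at k = 0)
  C[1][0] = min over k of (A[1][0] + B[0][0] = -3 + 3 = 0, A[1][1] + B[1][0] = 10 + 10 = 20, A[1][2] + B[2][0] = 8 + 2 = 10) = 0 (attained at k = 0)
  C[1][1] = min over k of (A[1][0] + B[0][1] = -3 + -1 = -4, A[1][1] + B[1][1] = 10 + 9 = 19, A[1][2] + B[2][1] = 8 + 10 = 18) = -4 (attained at k = 0)
  C[1][2] = min over k of (A[1][0] + B[0][2] = -3 + 2 = -1, A[1][1] + B[1][2] = 10 + 7 = 17, A[1][2] + B[2][2] = 8 + 3 = 11) = -1 (attained at k = 0)
  C[2][0] = min over k of (A[2][0] + B[0][0] = 9 + 3 = 12, A[2][1] + B[1][0] = 6 + 10 = 16, A[2][2] + B[2][0] = 2 + 2 = 4) = 4 (attained at k = 2)
  C[2][1] = min over k of (A[2][0] + B[0][1] = 9 + -1 = 8, A[2][1] + B[1][1] = 6 + 9 = 15, A[2][2] + B[2][1] = 2 + 10 = 12) = 8 (attained at k = 0)
  C[2][2] = min over k of (A[2][0] + B[0][2] = 9 + 2 = 11, A[2][1] + B[1][2] = 6 + 7 = 13, A[2][2] + B[2][2] = 2 + 3 = 5) = 5 (attained at k = 2)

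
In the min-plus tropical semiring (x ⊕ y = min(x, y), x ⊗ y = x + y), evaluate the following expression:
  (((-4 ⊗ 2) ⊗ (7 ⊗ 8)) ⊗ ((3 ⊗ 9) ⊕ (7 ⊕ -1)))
(((-4 ⊗ 2) ⊗ (7 ⊗ 8)) ⊗ ((3 ⊗ 9) ⊕ (7 ⊕ -1))) = 12

Expand innermost to outermost. Recall ⊕ takes the minimum of its arguments and ⊗ takes their sum. Working out the expression (((-4 ⊗ 2) ⊗ (7 ⊗ 8)) ⊗ ((3 ⊗ 9) ⊕ (7 ⊕ -1))) gives 12.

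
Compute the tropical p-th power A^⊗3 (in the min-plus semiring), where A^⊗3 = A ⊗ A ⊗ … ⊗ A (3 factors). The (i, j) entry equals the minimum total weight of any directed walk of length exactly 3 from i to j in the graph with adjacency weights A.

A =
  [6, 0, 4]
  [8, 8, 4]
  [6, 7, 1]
A^⊗3 =
  [10, 8, 5]
  [11, 10, 6]
  [8, 7, 3]

Each entry (A^⊗3)_ij equals the minimum over all length-3 walks i = v_0 → v_1 → … → v_3 = j of Σ_t A[v_t][v_{t+1}]. For example, for (i, j) = (0, 2) we minimise over 9 possible intermediate vertex sequences; the minimum is 5, attained along the walk 0 → 1 → 2 → 2.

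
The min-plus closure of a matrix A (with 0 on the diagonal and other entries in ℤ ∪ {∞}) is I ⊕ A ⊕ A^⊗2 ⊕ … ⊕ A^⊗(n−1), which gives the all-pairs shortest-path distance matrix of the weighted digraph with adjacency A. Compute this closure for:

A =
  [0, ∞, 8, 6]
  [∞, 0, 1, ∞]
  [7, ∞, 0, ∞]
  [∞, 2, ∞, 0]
Closure =
  [0, 8, 8, 6]
  [8, 0, 1, 14]
  [7, 15, 0, 13]
  [10, 2, 3, 0]

This is the Floyd-Warshall all-pairs shortest-path computation. For each intermediate vertex k = 0, 1, …, 3, update dist[i][j] ← min(dist[i][j], dist[i][k] + dist[k][j]). The final matrix gives, for each (i, j), the minimum total weight of any directed path from i to j (possibly empty when i = j).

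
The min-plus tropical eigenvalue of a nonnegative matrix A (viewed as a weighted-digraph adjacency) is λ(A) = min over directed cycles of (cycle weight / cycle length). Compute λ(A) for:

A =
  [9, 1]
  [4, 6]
λ(A) = 5/2

Enumerate directed cycles and compute their means (weight / length). Sample:
  cycle 0 → 0: weight = 9, length = 1, mean = 9/1 ≈ 9.000
  cycle 1 → 1: weight = 6, length = 1, mean = 6/1 ≈ 6.000
  cycle 0 → 1 → 0: weight = 5, length = 2, mean = 5/2 ≈ 2.500
  cycle 1 → 0 → 1: weight = 5, length = 2, mean = 5/2 ≈ 2.500
Minimum mean = 2.500, attained e.g. along the cycle 0 → 1 → 0 with weight 5 and length 2. So λ(A) = 5/2 = 5/2.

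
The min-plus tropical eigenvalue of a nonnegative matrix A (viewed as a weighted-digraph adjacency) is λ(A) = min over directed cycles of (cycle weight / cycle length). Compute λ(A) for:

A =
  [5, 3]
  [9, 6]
λ(A) = 5

Enumerate directed cycles and compute their means (weight / length). Sample:
  cycle 0 → 0: weight = 5, length = 1, mean = 5/1 ≈ 5.000
  cycle 1 → 1: weight = 6, length = 1, mean = 6/1 ≈ 6.000
  cycle 0 → 1 → 0: weight = 12, length = 2, mean = 12/2 ≈ 6.000
  cycle 1 → 0 → 1: weight = 12, length = 2, mean = 12/2 ≈ 6.000
Minimum mean = 5.000, attained e.g. along the cycle 0 → 0 with weight 5 and length 1. So λ(A) = 5/1 = 5.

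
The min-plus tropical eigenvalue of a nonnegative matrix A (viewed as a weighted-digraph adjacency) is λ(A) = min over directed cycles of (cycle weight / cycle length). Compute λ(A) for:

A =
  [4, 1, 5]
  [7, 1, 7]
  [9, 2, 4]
λ(A) = 1

Enumerate directed cycles and compute their means (weight / length). Sample:
  cycle 0 → 0: weight = 4, length = 1, mean = 4/1 ≈ 4.000
  cycle 1 → 1: weight = 1, length = 1, mean = 1/1 ≈ 1.000
  cycle 2 → 2: weight = 4, length = 1, mean = 4/1 ≈ 4.000
  cycle 0 → 1 → 0: weight = 8, length = 2, mean = 8/2 ≈ 4.000
  cycle 0 → 2 → 0: weight = 14, length = 2, mean = 14/2 ≈ 7.000
  cycle 1 → 0 → 1: weight = 8, length = 2, mean = 8/2 ≈ 4.000
Minimum mean = 1.000, attained e.g. along the cycle 1 → 1 with weight 1 and length 1. So λ(A) = 1/1 = 1.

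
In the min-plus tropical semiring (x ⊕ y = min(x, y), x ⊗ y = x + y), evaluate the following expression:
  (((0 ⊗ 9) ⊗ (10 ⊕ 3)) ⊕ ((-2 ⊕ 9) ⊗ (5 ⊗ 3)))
(((0 ⊗ 9) ⊗ (10 ⊕ 3)) ⊕ ((-2 ⊕ 9) ⊗ (5 ⊗ 3))) = 6

Expand innermost to outermost. Recall ⊕ takes the minimum of its arguments and ⊗ takes their sum. Working out the expression (((0 ⊗ 9) ⊗ (10 ⊕ 3)) ⊕ ((-2 ⊕ 9) ⊗ (5 ⊗ 3))) gives 6.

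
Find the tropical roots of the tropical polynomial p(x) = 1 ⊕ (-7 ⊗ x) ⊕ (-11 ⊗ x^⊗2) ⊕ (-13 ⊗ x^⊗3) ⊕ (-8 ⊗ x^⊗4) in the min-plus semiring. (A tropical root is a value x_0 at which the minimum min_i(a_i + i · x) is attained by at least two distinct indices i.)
Roots: {-5, 2, 4, 8}

Each tropical root is a break point of the lower envelope of the lines y = a_i + i · x (there are 5 lines, with slopes 0, 1, ..., 4). Only the lines that attain the minimum somewhere contribute to roots; other lines are dominated. Here the surviving (envelope) indices are i = 4, i = 3, i = 2, i = 1, i = 0.
Intersections between consecutive envelope lines give the roots: for adjacent envelope indices i < j the intersection is x = (a_i − a_j) / (j − i). Reading off the sorted break points: {-5, 2, 4, 8}.
Verification: at each break x_0, at least two indices attain the minimum of min_i(a_i + i · x_0).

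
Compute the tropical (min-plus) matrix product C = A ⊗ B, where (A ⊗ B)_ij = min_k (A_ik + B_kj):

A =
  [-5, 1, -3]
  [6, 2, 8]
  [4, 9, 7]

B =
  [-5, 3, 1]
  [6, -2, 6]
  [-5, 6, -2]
A ⊗ B =
  [-10, -2, -5]
  [1, 0, 6]
  [-1, 7, 5]

Apply the min-plus product entry-by-entry:
  C[0][0] = min over k of (A[0][0] + B[0][0] = -5 + -5 = -10, A[0][1] + B[1][0] = 1 + 6 = 7, A[0][2] + B[2][0] = -3 + -5 = -8) = -10 (attained at k = 0)
  C[0][1] = min over k of (A[0][0] + B[0][1] = -5 + 3 = -2, A[0][1] + B[1][1] = 1 + -2 = -1, A[0][2] + B[2][1] = -3 + 6 = 3) = -2 (attained at k = 0)
  C[0][2] = min over k of (A[0][0] + B[0][2] = -5 + 1 = -4, A[0][1] + B[1][2] = 1 + 6 = 7, A[0][2] + B[2][2] = -3 + -2 = -5) = -5 (attained at k = 2)
  C[1][0] = min over k of (A[1][0] + B[0][0] = 6 + -5 = 1, A[1][1] + B[1][0] = 2 + 6 = 8, A[1][2] + B[2][0] = 8 + -5 = 3) = 1 (attained at k = 0)
  C[1][1] = min over k of (A[1][0] + B[0][1] = 6 + 3 = 9, A[1][1] + B[1][1] = 2 + -2 = 0, A[1][2] + B[2][1] = 8 + 6 = 14) = 0 (attained at k = 1)
  C[1][2] = min over k of (A[1][0] + B[0][2] = 6 + 1 = 7, A[1][1] + B[1][2] = 2 + 6 = 8, A[1][2] + B[2][2] = 8 + -2 = 6) = 6 (attained at k = 2)
  C[2][0] = min over k of (A[2][0] + B[0][0] = 4 + -5 = -1, A[2][1] + B[1][0] = 9 + 6 = 15, A[2][2] + B[2][0] = 7 + -5 = 2) = -1 (attained at k = 0)
  C[2][1] = min over k of (A[2][0] + B[0][1] = 4 + 3 = 7, A[2][1] + B[1][1] = 9 + -2 = 7, A[2][2] + B[2][1] = 7 + 6 = 13) = 7 (attained at k = 0)
  C[2][2] = min over k of (A[2][0] + B[0][2] = 4 + 1 = 5, A[2][1] + B[1][2] = 9 + 6 = 15, A[2][2] + B[2][2] = 7 + -2 = 5) = 5 (attained at k = 0)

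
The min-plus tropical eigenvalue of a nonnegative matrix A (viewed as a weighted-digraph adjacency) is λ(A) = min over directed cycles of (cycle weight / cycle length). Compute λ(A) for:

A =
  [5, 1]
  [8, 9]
λ(A) = 9/2

Enumerate directed cycles and compute their means (weight / length). Sample:
  cycle 0 → 0: weight = 5, length = 1, mean = 5/1 ≈ 5.000
  cycle 1 → 1: weight = 9, length = 1, mean = 9/1 ≈ 9.000
  cycle 0 → 1 → 0: weight = 9, length = 2, mean = 9/2 ≈ 4.500
  cycle 1 → 0 → 1: weight = 9, length = 2, mean = 9/2 ≈ 4.500
Minimum mean = 4.500, attained e.g. along the cycle 0 → 1 → 0 with weight 9 and length 2. So λ(A) = 9/2 = 9/2.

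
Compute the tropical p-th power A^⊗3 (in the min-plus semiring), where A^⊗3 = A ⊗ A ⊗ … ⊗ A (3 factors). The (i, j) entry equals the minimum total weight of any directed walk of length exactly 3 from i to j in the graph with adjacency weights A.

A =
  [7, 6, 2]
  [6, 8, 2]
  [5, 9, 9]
A^⊗3 =
  [13, 13, 9]
  [13, 13, 9]
  [12, 16, 13]

Each entry (A^⊗3)_ij equals the minimum over all length-3 walks i = v_0 → v_1 → … → v_3 = j of Σ_t A[v_t][v_{t+1}]. For example, for (i, j) = (0, 2) we minimise over 9 possible intermediate vertex sequences; the minimum is 9, attained along the walk 0 → 2 → 0 → 2.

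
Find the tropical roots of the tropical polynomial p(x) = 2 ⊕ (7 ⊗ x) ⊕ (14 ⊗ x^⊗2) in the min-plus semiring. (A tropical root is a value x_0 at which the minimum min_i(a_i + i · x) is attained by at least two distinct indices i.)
Roots: {-7, -5}

Each tropical root is a break point of the lower envelope of the lines y = a_i + i · x (there are 3 lines, with slopes 0, 1, ..., 2). Only the lines that attain the minimum somewhere contribute to roots; other lines are dominated. Here the surviving (envelope) indices are i = 2, i = 1, i = 0.
Intersections between consecutive envelope lines give the roots: for adjacent envelope indices i < j the intersection is x = (a_i − a_j) / (j − i). Reading off the sorted break points: {-7, -5}.
Verification: at each break x_0, at least two indices attain the minimum of min_i(a_i + i · x_0).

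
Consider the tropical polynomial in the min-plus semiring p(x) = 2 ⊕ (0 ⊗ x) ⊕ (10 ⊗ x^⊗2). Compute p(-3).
p(-3) = -3

A tropical monomial a ⊗ x^⊗i evaluates to a + i · x. Evaluating each term at x = -3:
  Term 0 contributes 2 + 0 · -3 = 2
  Term 1 contributes 0 + 1 · -3 = -3
  Term 2 contributes 10 + 2 · -3 = 4
p(-3) = ⊕ of these = min[2, -3, 4] = -3.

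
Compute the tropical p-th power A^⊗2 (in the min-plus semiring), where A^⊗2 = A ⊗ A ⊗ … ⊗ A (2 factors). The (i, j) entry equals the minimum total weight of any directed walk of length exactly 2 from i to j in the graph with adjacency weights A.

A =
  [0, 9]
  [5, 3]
A^⊗2 =
  [0, 9]
  [5, 6]

Each entry (A^⊗2)_ij equals the minimum over all length-2 walks i = v_0 → v_1 → … → v_2 = j of Σ_t A[v_t][v_{t+1}]. For example, for (i, j) = (0, 1) we minimise over 2 possible intermediate vertex sequences; the minimum is 9, attained along the walk 0 → 0 → 1.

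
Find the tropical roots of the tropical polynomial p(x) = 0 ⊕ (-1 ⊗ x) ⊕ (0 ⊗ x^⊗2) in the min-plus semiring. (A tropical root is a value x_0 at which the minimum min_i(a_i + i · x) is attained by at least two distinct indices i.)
Roots: {-1, 1}

Each tropical root is a break point of the lower envelope of the lines y = a_i + i · x (there are 3 lines, with slopes 0, 1, ..., 2). Only the lines that attain the minimum somewhere contribute to roots; other lines are dominated. Here the surviving (envelope) indices are i = 2, i = 1, i = 0.
Intersections between consecutive envelope lines give the roots: for adjacent envelope indices i < j the intersection is x = (a_i − a_j) / (j − i). Reading off the sorted break points: {-1, 1}.
Verification: at each break x_0, at least two indices attain the minimum of min_i(a_i + i · x_0).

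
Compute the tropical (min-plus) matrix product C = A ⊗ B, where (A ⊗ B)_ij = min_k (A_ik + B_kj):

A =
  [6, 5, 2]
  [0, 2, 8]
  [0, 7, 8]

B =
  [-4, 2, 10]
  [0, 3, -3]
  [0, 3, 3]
A ⊗ B =
  [2, 5, 2]
  [-4, 2, -1]
  [-4, 2, 4]

Apply the min-plus product entry-by-entry:
  C[0][0] = min over k of (A[0][0] + B[0][0] = 6 + -4 = 2, A[0][1] + B[1][0] = 5 + 0 = 5, A[0][2] + B[2][0] = 2 + 0 = 2) = 2 (attained at k = 0)
  C[0][1] = min over k of (A[0][0] + B[0][1] = 6 + 2 = 8, A[0][1] + B[1][1] = 5 + 3 = 8, A[0][2] + B[2][1] = 2 + 3 = 5) = 5 (attained at k = 2)
  C[0][2] = min over k of (A[0][0] + B[0][2] = 6 + 10 = 16, A[0][1] + B[1][2] = 5 + -3 = 2, A[0][2] + B[2][2] = 2 + 3 = 5) = 2 (attained at k = 1)
  C[1][0] = min over k of (A[1][0] + B[0][0] = 0 + -4 = -4, A[1][1] + B[1][0] = 2 + 0 = 2, A[1][2] + B[2][0] = 8 + 0 = 8) = -4 (attained at k = 0)
  C[1][1] = min over k of (A[1][0] + B[0][1] = 0 + 2 = 2, A[1][1] + B[1][1] = 2 + 3 = 5, A[1][2] + B[2][1] = 8 + 3 = 11) = 2 (attained at k = 0)
  C[1][2] = min over k of (A[1][0] + B[0][2] = 0 + 10 = 10, A[1][1] + B[1][2] = 2 + -3 = -1, A[1][2] + B[2][2] = 8 + 3 = 11) = -1 (attained at k = 1)
  C[2][0] = min over k of (A[2][0] + B[0][0] = 0 + -4 = -4, A[2][1] + B[1][0] = 7 + 0 = 7, A[2][2] + B[2][0] = 8 + 0 = 8) = -4 (attained at k = 0)
  C[2][1] = min over k of (A[2][0] + B[0][1] = 0 + 2 = 2, A[2][1] + B[1][1] = 7 + 3 = 10, A[2][2] + B[2][1] = 8 + 3 = 11) = 2 (attained at k = 0)
  C[2][2] = min over k of (A[2][0] + B[0][2] = 0 + 10 = 10, A[2][1] + B[1][2] = 7 + -3 = 4, A[2][2] + B[2][2] = 8 + 3 = 11) = 4 (attained at k = 1)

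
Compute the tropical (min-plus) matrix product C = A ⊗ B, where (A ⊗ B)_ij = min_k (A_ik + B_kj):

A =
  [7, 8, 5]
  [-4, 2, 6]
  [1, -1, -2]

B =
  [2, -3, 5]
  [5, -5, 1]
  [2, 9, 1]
A ⊗ B =
  [7, 3, 6]
  [-2, -7, 1]
  [0, -6, -1]

Apply the min-plus product entry-by-entry:
  C[0][0] = min over k of (A[0][0] + B[0][0] = 7 + 2 = 9, A[0][1] + B[1][0] = 8 + 5 = 13, A[0][2] + B[2][0] = 5 + 2 = 7) = 7 (attained at k = 2)
  C[0][1] = min over k of (A[0][0] + B[0][1] = 7 + -3 = 4, A[0][1] + B[1][1] = 8 + -5 = 3, A[0][2] + B[2][1] = 5 + 9 = 14) = 3 (attained at k = 1)
  C[0][2] = min over k of (A[0][0] + B[0][2] = 7 + 5 = 12, A[0][1] + B[1][2] = 8 + 1 = 9, A[0][2] + B[2][2] = 5 + 1 = 6) = 6 (attained at k = 2)
  C[1][0] = min over k of (A[1][0] + B[0][0] = -4 + 2 = -2, A[1][1] + B[1][0] = 2 + 5 = 7, A[1][2] + B[2][0] = 6 + 2 = 8) = -2 (attained at k = 0)
  C[1][1] = min over k of (A[1][0] + B[0][1] = -4 + -3 = -7, A[1][1] + B[1][1] = 2 + -5 = -3, A[1][2] + B[2][1] = 6 + 9 = 15) = -7 (attained at k = 0)
  C[1][2] = min over k of (A[1][0] + B[0][2] = -4 + 5 = 1, A[1][1] + B[1][2] = 2 + 1 = 3, A[1][2] + B[2][2] = 6 + 1 = 7) = 1 (attained at k = 0)
  C[2][0] = min over k of (A[2][0] + B[0][0] = 1 + 2 = 3, A[2][1] + B[1][0] = -1 + 5 = 4, A[2][2] + B[2][0] = -2 + 2 = 0) = 0 (attained at k = 2)
  C[2][1] = min over k of (A[2][0] + B[0][1] = 1 + -3 = -2, A[2][1] + B[1][1] = -1 + -5 = -6, A[2][2] + B[2][1] = -2 + 9 = 7) = -6 (attained at k = 1)
  C[2][2] = min over k of (A[2][0] + B[0][2] = 1 + 5 = 6, A[2][1] + B[1][2] = -1 + 1 = 0, A[2][2] + B[2][2] = -2 + 1 = -1) = -1 (attained at k = 2)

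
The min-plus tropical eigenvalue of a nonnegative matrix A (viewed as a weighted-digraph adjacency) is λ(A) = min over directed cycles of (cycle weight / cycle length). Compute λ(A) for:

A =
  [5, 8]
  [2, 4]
λ(A) = 4

Enumerate directed cycles and compute their means (weight / length). Sample:
  cycle 0 → 0: weight = 5, length = 1, mean = 5/1 ≈ 5.000
  cycle 1 → 1: weight = 4, length = 1, mean = 4/1 ≈ 4.000
  cycle 0 → 1 → 0: weight = 10, length = 2, mean = 10/2 ≈ 5.000
  cycle 1 → 0 → 1: weight = 10, length = 2, mean = 10/2 ≈ 5.000
Minimum mean = 4.000, attained e.g. along the cycle 1 → 1 with weight 4 and length 1. So λ(A) = 4/1 = 4.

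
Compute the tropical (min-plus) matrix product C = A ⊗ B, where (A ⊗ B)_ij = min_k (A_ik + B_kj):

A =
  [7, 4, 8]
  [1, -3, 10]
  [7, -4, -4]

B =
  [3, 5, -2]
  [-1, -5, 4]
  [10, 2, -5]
A ⊗ B =
  [3, -1, 3]
  [-4, -8, -1]
  [-5, -9, -9]

Apply the min-plus product entry-by-entry:
  C[0][0] = min over k of (A[0][0] + B[0][0] = 7 + 3 = 10, A[0][1] + B[1][0] = 4 + -1 = 3, A[0][2] + B[2][0] = 8 + 10 = 18) = 3 (attained at k = 1)
  C[0][1] = min over k of (A[0][0] + B[0][1] = 7 + 5 = 12, A[0][1] + B[1][1] = 4 + -5 = -1, A[0][2] + B[2][1] = 8 + 2 = 10) = -1 (attained at k = 1)
  C[0][2] = min over k of (A[0][0] + B[0][2] = 7 + -2 = 5, A[0][1] + B[1][2] = 4 + 4 = 8, A[0][2] + B[2][2] = 8 + -5 = 3) = 3 (attained at k = 2)
  C[1][0] = min over k of (A[1][0] + B[0][0] = 1 + 3 = 4, A[1][1] + B[1][0] = -3 + -1 = -4, A[1][2] + B[2][0] = 10 + 10 = 20) = -4 (attained at k = 1)
  C[1][1] = min over k of (A[1][0] + B[0][1] = 1 + 5 = 6, A[1][1] + B[1][1] = -3 + -5 = -8, A[1][2] + B[2][1] = 10 + 2 = 12) = -8 (attained at k = 1)
  C[1][2] = min over k of (A[1][0] + B[0][2] = 1 + -2 = -1, A[1][1] + B[1][2] = -3 + 4 = 1, A[1][2] + B[2][2] = 10 + -5 = 5) = -1 (attained at k = 0)
  C[2][0] = min over k of (A[2][0] + B[0][0] = 7 + 3 = 10, A[2][1] + B[1][0] = -4 + -1 = -5, A[2][2] + B[2][0] = -4 + 10 = 6) = -5 (attained at k = 1)
  C[2][1] = min over k of (A[2][0] + B[0][1] = 7 + 5 = 12, A[2][1] + B[1][1] = -4 + -5 = -9, A[2][2] + B[2][1] = -4 + 2 = -2) = -9 (attained at k = 1)
  C[2][2] = min over k of (A[2][0] + B[0][2] = 7 + -2 = 5, A[2][1] + B[1][2] = -4 + 4 = 0, A[2][2] + B[2][2] = -4 + -5 = -9) = -9 (attained at k = 2)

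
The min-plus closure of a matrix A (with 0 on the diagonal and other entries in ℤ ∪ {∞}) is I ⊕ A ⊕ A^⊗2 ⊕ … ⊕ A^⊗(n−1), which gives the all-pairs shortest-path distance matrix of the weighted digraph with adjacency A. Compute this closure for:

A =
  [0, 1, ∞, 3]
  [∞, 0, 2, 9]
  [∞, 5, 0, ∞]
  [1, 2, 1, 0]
Closure =
  [0, 1, 3, 3]
  [10, 0, 2, 9]
  [15, 5, 0, 14]
  [1, 2, 1, 0]

This is the Floyd-Warshall all-pairs shortest-path computation. For each intermediate vertex k = 0, 1, …, 3, update dist[i][j] ← min(dist[i][j], dist[i][k] + dist[k][j]). The final matrix gives, for each (i, j), the minimum total weight of any directed path from i to j (possibly empty when i = j).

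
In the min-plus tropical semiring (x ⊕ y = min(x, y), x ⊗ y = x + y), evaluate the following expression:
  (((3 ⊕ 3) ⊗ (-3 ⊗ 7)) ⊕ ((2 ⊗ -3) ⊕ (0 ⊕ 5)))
(((3 ⊕ 3) ⊗ (-3 ⊗ 7)) ⊕ ((2 ⊗ -3) ⊕ (0 ⊕ 5))) = -1

Expand innermost to outermost. Recall ⊕ takes the minimum of its arguments and ⊗ takes their sum. Working out the expression (((3 ⊕ 3) ⊗ (-3 ⊗ 7)) ⊕ ((2 ⊗ -3) ⊕ (0 ⊕ 5))) gives -1.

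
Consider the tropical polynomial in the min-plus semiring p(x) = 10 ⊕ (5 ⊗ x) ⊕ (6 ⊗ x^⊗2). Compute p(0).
p(0) = 5

A tropical monomial a ⊗ x^⊗i evaluates to a + i · x. Evaluating each term at x = 0:
  Term 0 contributes 10 + 0 · 0 = 10
  Term 1 contributes 5 + 1 · 0 = 5
  Term 2 contributes 6 + 2 · 0 = 6
p(0) = ⊕ of these = min[10, 5, 6] = 5.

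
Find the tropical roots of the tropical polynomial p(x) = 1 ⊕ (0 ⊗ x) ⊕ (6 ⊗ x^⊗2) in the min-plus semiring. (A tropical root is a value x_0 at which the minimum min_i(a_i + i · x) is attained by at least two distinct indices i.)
Roots: {-6, 1}

Each tropical root is a break point of the lower envelope of the lines y = a_i + i · x (there are 3 lines, with slopes 0, 1, ..., 2). Only the lines that attain the minimum somewhere contribute to roots; other lines are dominated. Here the surviving (envelope) indices are i = 2, i = 1, i = 0.
Intersections between consecutive envelope lines give the roots: for adjacent envelope indices i < j the intersection is x = (a_i − a_j) / (j − i). Reading off the sorted break points: {-6, 1}.
Verification: at each break x_0, at least two indices attain the minimum of min_i(a_i + i · x_0).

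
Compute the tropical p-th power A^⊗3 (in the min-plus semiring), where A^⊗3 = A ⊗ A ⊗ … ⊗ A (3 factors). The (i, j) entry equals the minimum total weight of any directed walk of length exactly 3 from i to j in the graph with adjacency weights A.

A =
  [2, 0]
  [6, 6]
A^⊗3 =
  [6, 4]
  [10, 8]

Each entry (A^⊗3)_ij equals the minimum over all length-3 walks i = v_0 → v_1 → … → v_3 = j of Σ_t A[v_t][v_{t+1}]. For example, for (i, j) = (0, 1) we minimise over 4 possible intermediate vertex sequences; the minimum is 4, attained along the walk 0 → 0 → 0 → 1.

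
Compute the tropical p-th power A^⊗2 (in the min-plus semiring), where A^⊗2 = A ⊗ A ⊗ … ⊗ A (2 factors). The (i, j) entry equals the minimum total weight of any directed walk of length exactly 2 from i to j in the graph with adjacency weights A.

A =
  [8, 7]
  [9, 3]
A^⊗2 =
  [16, 10]
  [12, 6]

Each entry (A^⊗2)_ij equals the minimum over all length-2 walks i = v_0 → v_1 → … → v_2 = j of Σ_t A[v_t][v_{t+1}]. For example, for (i, j) = (0, 1) we minimise over 2 possible intermediate vertex sequences; the minimum is 10, attained along the walk 0 → 1 → 1.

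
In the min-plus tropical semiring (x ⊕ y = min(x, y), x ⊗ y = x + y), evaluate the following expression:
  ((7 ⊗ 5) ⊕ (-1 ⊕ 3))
((7 ⊗ 5) ⊕ (-1 ⊕ 3)) = -1

Expand innermost to outermost. Recall ⊕ takes the minimum of its arguments and ⊗ takes their sum. Working out the expression ((7 ⊗ 5) ⊕ (-1 ⊕ 3)) gives -1.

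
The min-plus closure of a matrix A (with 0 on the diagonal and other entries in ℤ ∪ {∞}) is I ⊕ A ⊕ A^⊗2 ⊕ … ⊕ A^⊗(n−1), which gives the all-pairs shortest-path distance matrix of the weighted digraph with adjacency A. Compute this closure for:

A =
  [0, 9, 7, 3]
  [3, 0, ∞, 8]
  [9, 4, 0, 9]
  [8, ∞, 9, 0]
Closure =
  [0, 9, 7, 3]
  [3, 0, 10, 6]
  [7, 4, 0, 9]
  [8, 13, 9, 0]

This is the Floyd-Warshall all-pairs shortest-path computation. For each intermediate vertex k = 0, 1, …, 3, update dist[i][j] ← min(dist[i][j], dist[i][k] + dist[k][j]). The final matrix gives, for each (i, j), the minimum total weight of any directed path from i to j (possibly empty when i = j).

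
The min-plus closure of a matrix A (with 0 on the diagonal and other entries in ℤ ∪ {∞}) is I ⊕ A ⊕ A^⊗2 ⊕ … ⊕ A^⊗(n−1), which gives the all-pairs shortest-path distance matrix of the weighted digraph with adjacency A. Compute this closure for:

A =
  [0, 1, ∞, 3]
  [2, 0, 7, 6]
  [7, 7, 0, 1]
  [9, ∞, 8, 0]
Closure =
  [0, 1, 8, 3]
  [2, 0, 7, 5]
  [7, 7, 0, 1]
  [9, 10, 8, 0]

This is the Floyd-Warshall all-pairs shortest-path computation. For each intermediate vertex k = 0, 1, …, 3, update dist[i][j] ← min(dist[i][j], dist[i][k] + dist[k][j]). The final matrix gives, for each (i, j), the minimum total weight of any directed path from i to j (possibly empty when i = j).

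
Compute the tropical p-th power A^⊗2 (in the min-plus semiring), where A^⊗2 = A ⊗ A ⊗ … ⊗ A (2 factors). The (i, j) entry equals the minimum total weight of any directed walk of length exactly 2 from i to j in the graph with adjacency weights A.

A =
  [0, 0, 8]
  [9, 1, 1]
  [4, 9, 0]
A^⊗2 =
  [0, 0, 1]
  [5, 2, 1]
  [4, 4, 0]

Each entry (A^⊗2)_ij equals the minimum over all length-2 walks i = v_0 → v_1 → … → v_2 = j of Σ_t A[v_t][v_{t+1}]. For example, for (i, j) = (0, 2) we minimise over 3 possible intermediate vertex sequences; the minimum is 1, attained along the walk 0 → 1 → 2.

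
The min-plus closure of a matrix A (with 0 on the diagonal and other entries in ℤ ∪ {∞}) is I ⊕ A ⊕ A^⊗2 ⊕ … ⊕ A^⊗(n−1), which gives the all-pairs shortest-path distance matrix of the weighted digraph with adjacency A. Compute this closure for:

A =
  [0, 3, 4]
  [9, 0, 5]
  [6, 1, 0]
Closure =
  [0, 3, 4]
  [9, 0, 5]
  [6, 1, 0]

This is the Floyd-Warshall all-pairs shortest-path computation. For each intermediate vertex k = 0, 1, …, 2, update dist[i][j] ← min(dist[i][j], dist[i][k] + dist[k][j]). The final matrix gives, for each (i, j), the minimum total weight of any directed path from i to j (possibly empty when i = j).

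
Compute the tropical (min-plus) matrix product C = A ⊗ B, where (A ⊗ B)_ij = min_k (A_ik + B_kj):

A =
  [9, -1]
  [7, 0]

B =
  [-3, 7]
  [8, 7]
A ⊗ B =
  [6, 6]
  [4, 7]

Apply the min-plus product entry-by-entry:
  C[0][0] = min over k of (A[0][0] + B[0][0] = 9 + -3 = 6, A[0][1] + B[1][0] = -1 + 8 = 7) = 6 (attained at k = 0)
  C[0][1] = min over k of (A[0][0] + B[0][1] = 9 + 7 = 16, A[0][1] + B[1][1] = -1 + 7 = 6) = 6 (attained at k = 1)
  C[1][0] = min over k of (A[1][0] + B[0][0] = 7 + -3 = 4, A[1][1] + B[1][0] = 0 + 8 = 8) = 4 (attained at k = 0)
  C[1][1] = min over k of (A[1][0] + B[0][1] = 7 + 7 = 14, A[1][1] + B[1][1] = 0 + 7 = 7) = 7 (attained at k = 1)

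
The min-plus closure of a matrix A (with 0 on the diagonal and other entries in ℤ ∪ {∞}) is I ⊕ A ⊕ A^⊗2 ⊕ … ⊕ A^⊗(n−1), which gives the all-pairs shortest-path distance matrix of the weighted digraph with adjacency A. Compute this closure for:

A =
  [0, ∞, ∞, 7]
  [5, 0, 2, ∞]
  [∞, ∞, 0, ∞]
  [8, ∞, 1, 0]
Closure =
  [0, ∞, 8, 7]
  [5, 0, 2, 12]
  [∞, ∞, 0, ∞]
  [8, ∞, 1, 0]

This is the Floyd-Warshall all-pairs shortest-path computation. For each intermediate vertex k = 0, 1, …, 3, update dist[i][j] ← min(dist[i][j], dist[i][k] + dist[k][j]). The final matrix gives, for each (i, j), the minimum total weight of any directed path from i to j (possibly empty when i = j).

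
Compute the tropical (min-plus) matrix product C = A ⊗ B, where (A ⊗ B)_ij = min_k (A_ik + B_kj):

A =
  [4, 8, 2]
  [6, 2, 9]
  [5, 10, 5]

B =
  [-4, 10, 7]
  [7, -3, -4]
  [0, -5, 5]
A ⊗ B =
  [0, -3, 4]
  [2, -1, -2]
  [1, 0, 6]

Apply the min-plus product entry-by-entry:
  C[0][0] = min over k of (A[0][0] + B[0][0] = 4 + -4 = 0, A[0][1] + B[1][0] = 8 + 7 = 15, A[0][2] + B[2][0] = 2 + 0 = 2) = 0 (attained at k = 0)
  C[0][1] = min over k of (A[0][0] + B[0][1] = 4 + 10 = 14, A[0][1] + B[1][1] = 8 + -3 = 5, A[0][2] + B[2][1] = 2 + -5 = -3) = -3 (attained at k = 2)
  C[0][2] = min over k of (A[0][0] + B[0][2] = 4 + 7 = 11, A[0][1] + B[1][2] = 8 + -4 = 4, A[0][2] + B[2][2] = 2 + 5 = 7) = 4 (attained at k = 1)
  C[1][0] = min over k of (A[1][0] + B[0][0] = 6 + -4 = 2, A[1][1] + B[1][0] = 2 + 7 = 9, A[1][2] + B[2][0] = 9 + 0 = 9) = 2 (attained at k = 0)
  C[1][1] = min over k of (A[1][0] + B[0][1] = 6 + 10 = 16, A[1][1] + B[1][1] = 2 + -3 = -1, A[1][2] + B[2][1] = 9 + -5 = 4) = -1 (attained at k = 1)
  C[1][2] = min over k of (A[1][0] + B[0][2] = 6 + 7 = 13, A[1][1] + B[1][2] = 2 + -4 = -2, A[1][2] + B[2][2] = 9 + 5 = 14) = -2 (attained at k = 1)
  C[2][0] = min over k of (A[2][0] + B[0][0] = 5 + -4 = 1, A[2][1] + B[1][0] = 10 + 7 = 17, A[2][2] + B[2][0] = 5 + 0 = 5) = 1 (attained at k = 0)
  C[2][1] = min over k of (A[2][0] + B[0][1] = 5 + 10 = 15, A[2][1] + B[1][1] = 10 + -3 = 7, A[2][2] + B[2][1] = 5 + -5 = 0) = 0 (attained at k = 2)
  C[2][2] = min over k of (A[2][0] + B[0][2] = 5 + 7 = 12, A[2][1] + B[1][2] = 10 + -4 = 6, A[2][2] + B[2][2] = 5 + 5 = 10) = 6 (attained at k = 1)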